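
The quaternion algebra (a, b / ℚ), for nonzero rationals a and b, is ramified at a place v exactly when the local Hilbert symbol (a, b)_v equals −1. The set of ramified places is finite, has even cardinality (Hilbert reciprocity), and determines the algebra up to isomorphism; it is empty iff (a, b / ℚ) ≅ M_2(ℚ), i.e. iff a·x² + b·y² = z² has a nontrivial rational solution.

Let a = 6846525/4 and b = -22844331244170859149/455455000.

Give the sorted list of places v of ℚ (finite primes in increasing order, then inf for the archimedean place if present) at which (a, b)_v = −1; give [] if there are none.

[2, 23]

(a, b) ≡ (69, -1518) mod (ℚ^×)²; places V = {2, 3, 5, 7, 11, 13, 23, 31, 41, ∞}.
(a,b)_5: α=2, u≡4; β=-4, v≡2 (mod 5); (4|5)=+1, (2|5)=-1; sign (−1)^0·+1^-4·-1^2 = +1.
(a,b)_2: α=-2, β=-3; u≡5, v≡1 (mod 8); ε(u)ε(v)=0·0, αω(v)=-2·0, βω(u)=-3·1; sum ≡ 1  ⇒  -1.
(a,b)_7: α=2, u≡3; β=-2, v≡1 (mod 7); (3|7)=-1, (1|7)=+1; sign (−1)^0·-1^-2·+1^2 = +1.
(a,b)_∞: sgn(69)=+, sgn(-1518)=−, so +1.
(a,b)_31: α=0, u≡5; β=2, v≡25 (mod 31); (5|31)=+1, (25|31)=+1; sign (−1)^0·+1^2·+1^0 = +1.
(a,b)_41: α=0, u≡35; β=2, v≡1 (mod 41); (35|41)=-1, (1|41)=+1; sign (−1)^0·-1^2·+1^0 = +1.
(a,b)_13: α=0, u≡9; β=-2, v≡3 (mod 13); (9|13)=+1, (3|13)=+1; sign (−1)^0·+1^-2·+1^0 = +1.
(a,b)_3: α=5, u≡2; β=19, v≡1 (mod 3); (2|3)=-1, (1|3)=+1; sign (−1)^1·-1^19·+1^5 = +1.
(a,b)_23: α=1, u≡8; β=3, v≡2 (mod 23); (8|23)=+1, (2|23)=+1; sign (−1)^1·+1^3·+1^1 = -1.
(a,b)_11: α=0, u≡1; β=-1, v≡1 (mod 11); (1|11)=+1, (1|11)=+1; sign (−1)^0·+1^-1·+1^0 = +1.
|Ram(69, -1518)| = 2, even; anisotropic at {2, 23}.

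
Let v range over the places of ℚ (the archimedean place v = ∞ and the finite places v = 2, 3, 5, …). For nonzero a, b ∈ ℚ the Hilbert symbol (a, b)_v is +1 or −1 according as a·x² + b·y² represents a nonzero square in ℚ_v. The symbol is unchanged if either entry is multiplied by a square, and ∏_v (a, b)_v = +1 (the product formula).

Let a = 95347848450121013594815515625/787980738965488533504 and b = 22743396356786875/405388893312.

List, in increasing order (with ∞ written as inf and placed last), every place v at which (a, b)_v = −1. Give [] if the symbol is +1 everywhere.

[2, 3, 7, 13, 31, 41]

Mod squares: a ≡ 8463, b ≡ 902. Check v ∈ {∞, 2, 3, 5, 7, 11, 13, 17, 31, 37, 41}.
v=13: a=13^-7·(≡4), b=13^-4·(≡8) mod 13; (4|13)=+1, (8|13)=-1; (−1)^{-7·-4·6}·(+1)^-4·(-1)^-7 = -1.
v=2: v_2(a)=-22, v_2(b)=-7; units ≡ 7, 3 (mod 8); ε·ε+αω+βω = 1·1+-22·1+-7·0 ≡ 1  ⇒  (a,b)_2 = -1.
v=7: a=7^7·(≡6), b=7^4·(≡5) mod 7; (6|7)=-1, (5|7)=-1; (−1)^{7·4·3}·(-1)^4·(-1)^7 = -1.
v=41: a=41^2·(≡6), b=41^1·(≡14) mod 41; (6|41)=-1, (14|41)=-1; (−1)^{2·1·20}·(-1)^1·(-1)^2 = -1.
v=11: a=11^6·(≡5), b=11^3·(≡1) mod 11; (5|11)=+1, (1|11)=+1; (−1)^{6·3·5}·(+1)^3·(+1)^6 = +1.
v=3: a=3^-7·(≡1), b=3^-4·(≡2) mod 3; (1|3)=+1, (2|3)=-1; (−1)^{-7·-4·1}·(+1)^-4·(-1)^-7 = -1.
v=17: a=17^4·(≡12), b=17^2·(≡8) mod 17; (12|17)=-1, (8|17)=+1; (−1)^{4·2·8}·(-1)^2·(+1)^4 = +1.
v=∞: 8463 > 0 and 902 > 0  ⇒  (a,b)_∞ = +1.
v=31: a=31^3·(≡7), b=31^2·(≡11) mod 31; (7|31)=+1, (11|31)=-1; (−1)^{3·2·15}·(+1)^2·(-1)^3 = -1.
v=37: a=37^-2·(≡7), b=37^-2·(≡31) mod 37; (7|37)=+1, (31|37)=-1; (−1)^{-2·-2·18}·(+1)^-2·(-1)^-2 = +1.
v=5: a=5^6·(≡2), b=5^4·(≡2) mod 5; (2|5)=-1, (2|5)=-1; (−1)^{6·4·2}·(-1)^4·(-1)^6 = +1.
|Ram(8463, 902)| = 6, even; anisotropic at {2, 3, 7, 13, 31, 41}.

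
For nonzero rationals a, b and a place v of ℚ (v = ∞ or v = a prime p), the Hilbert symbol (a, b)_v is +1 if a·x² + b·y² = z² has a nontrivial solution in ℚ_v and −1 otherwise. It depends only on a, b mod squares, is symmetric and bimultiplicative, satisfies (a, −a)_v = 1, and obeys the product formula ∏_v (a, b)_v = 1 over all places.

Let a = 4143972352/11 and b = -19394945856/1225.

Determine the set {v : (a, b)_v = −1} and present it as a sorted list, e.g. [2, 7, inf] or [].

[11, 17]

(a, b) ≡ (2717, -46189) mod (ℚ^×)²; places V = {2, 3, 5, 7, 11, 13, 17, 19, ∞}.
(a,b)_2: α=24, β=6; u≡5, v≡3 (mod 8); ε(u)ε(v)=0·1, αω(v)=24·1, βω(u)=6·1; sum ≡ 0  ⇒  +1.
(a,b)_∞: sgn(2717)=+, sgn(-46189)=−, so +1.
(a,b)_5: α=0, u≡2; β=-2, v≡1 (mod 5); (2|5)=-1, (1|5)=+1; sign (−1)^0·-1^-2·+1^0 = +1.
(a,b)_7: α=0, u≡4; β=-2, v≡2 (mod 7); (4|7)=+1, (2|7)=+1; sign (−1)^0·+1^-2·+1^0 = +1.
(a,b)_19: α=1, u≡10; β=1, v≡11 (mod 19); (10|19)=-1, (11|19)=+1; sign (−1)^1·-1^1·+1^1 = +1.
(a,b)_3: α=0, u≡2; β=8, v≡2 (mod 3); (2|3)=-1, (2|3)=-1; sign (−1)^0·-1^8·-1^0 = +1.
(a,b)_17: α=0, u≡7; β=1, v≡12 (mod 17); (7|17)=-1, (12|17)=-1; sign (−1)^0·-1^1·-1^0 = -1.
(a,b)_11: α=-1, u≡3; β=1, v≡9 (mod 11); (3|11)=+1, (9|11)=+1; sign (−1)^1·+1^1·+1^-1 = -1.
(a,b)_13: α=1, u≡10; β=1, v≡12 (mod 13); (10|13)=+1, (12|13)=+1; sign (−1)^0·+1^1·+1^1 = +1.
(2717, -46189 / ℚ) ramifies at {11, 17}: a division algebra.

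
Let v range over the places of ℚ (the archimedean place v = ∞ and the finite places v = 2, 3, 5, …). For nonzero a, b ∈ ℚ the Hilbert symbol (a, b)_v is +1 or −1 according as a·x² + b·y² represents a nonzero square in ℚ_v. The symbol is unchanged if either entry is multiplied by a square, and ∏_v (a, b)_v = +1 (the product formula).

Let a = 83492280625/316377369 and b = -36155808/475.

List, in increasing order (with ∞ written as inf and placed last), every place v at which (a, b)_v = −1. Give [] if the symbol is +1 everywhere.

[29, 37]

(a, b) ≡ (481, -530062) mod (ℚ^×)²; places V = {2, 3, 5, 7, 11, 13, 17, 19, 29, 31, 37, ∞}.
(a,b)_3: α=-2, u≡1; β=4, v≡2 (mod 3); (1|3)=+1, (2|3)=-1; sign (−1)^0·+1^4·-1^-2 = +1.
(a,b)_∞: sgn(481)=+, sgn(-530062)=−, so +1.
(a,b)_11: α=-4, u≡10; β=0, v≡2 (mod 11); (10|11)=-1, (2|11)=-1; sign (−1)^0·-1^0·-1^-4 = +1.
(a,b)_7: α=-4, u≡5; β=0, v≡3 (mod 7); (5|7)=-1, (3|7)=-1; sign (−1)^0·-1^0·-1^-4 = +1.
(a,b)_37: α=1, u≡23; β=1, v≡27 (mod 37); (23|37)=-1, (27|37)=+1; sign (−1)^0·-1^1·+1^1 = -1.
(a,b)_17: α=2, u≡3; β=0, v≡4 (mod 17); (3|17)=-1, (4|17)=+1; sign (−1)^0·-1^0·+1^2 = +1.
(a,b)_13: α=1, u≡5; β=1, v≡8 (mod 13); (5|13)=-1, (8|13)=-1; sign (−1)^0·-1^1·-1^1 = +1.
(a,b)_29: α=0, u≡10; β=1, v≡12 (mod 29); (10|29)=-1, (12|29)=-1; sign (−1)^0·-1^1·-1^0 = -1.
(a,b)_31: α=2, u≡10; β=0, v≡5 (mod 31); (10|31)=+1, (5|31)=+1; sign (−1)^0·+1^0·+1^2 = +1.
(a,b)_5: α=4, u≡1; β=-2, v≡3 (mod 5); (1|5)=+1, (3|5)=-1; sign (−1)^0·+1^-2·-1^4 = +1.
(a,b)_19: α=0, u≡11; β=-1, v≡15 (mod 19); (11|19)=+1, (15|19)=-1; sign (−1)^0·+1^-1·-1^0 = +1.
(a,b)_2: α=0, β=5; u≡1, v≡1 (mod 8); ε(u)ε(v)=0·0, αω(v)=0·0, βω(u)=5·0; sum ≡ 0  ⇒  +1.
(481, -530062 / ℚ) ramifies at {29, 37}: a division algebra.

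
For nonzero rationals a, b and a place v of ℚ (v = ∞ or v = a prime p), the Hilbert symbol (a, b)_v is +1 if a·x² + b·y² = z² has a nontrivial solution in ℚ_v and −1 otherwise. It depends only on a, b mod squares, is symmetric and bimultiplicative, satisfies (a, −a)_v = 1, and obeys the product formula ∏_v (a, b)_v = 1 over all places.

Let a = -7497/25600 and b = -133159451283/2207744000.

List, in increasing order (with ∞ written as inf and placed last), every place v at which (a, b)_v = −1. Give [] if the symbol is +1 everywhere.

[2, 5, 17, inf]

(a, b) ≡ (-17, -330) mod (ℚ^×)²; places V = {2, 3, 5, 7, 11, 17, ∞}.
(a,b)_11: α=0, u≡9; β=-1, v≡5 (mod 11); (9|11)=+1, (5|11)=+1; sign (−1)^0·+1^-1·+1^0 = +1.
(a,b)_17: α=1, u≡8; β=4, v≡11 (mod 17); (8|17)=+1, (11|17)=-1; sign (−1)^0·+1^4·-1^1 = -1.
(a,b)_2: α=-10, β=-15; u≡7, v≡3 (mod 8); ε(u)ε(v)=1·1, αω(v)=-10·1, βω(u)=-15·0; sum ≡ 1  ⇒  -1.
(a,b)_5: α=-2, u≡2; β=-3, v≡1 (mod 5); (2|5)=-1, (1|5)=+1; sign (−1)^0·-1^-3·+1^-2 = -1.
(a,b)_∞: sgn(-17)=−, sgn(-330)=−, so -1.
(a,b)_3: α=2, u≡1; β=13, v≡1 (mod 3); (1|3)=+1, (1|3)=+1; sign (−1)^0·+1^13·+1^2 = +1.
(a,b)_7: α=2, u≡1; β=-2, v≡3 (mod 7); (1|7)=+1, (3|7)=-1; sign (−1)^0·+1^-2·-1^2 = +1.
|Ram(-17, -330)| = 4, even; anisotropic at {2, 5, 17, ∞}.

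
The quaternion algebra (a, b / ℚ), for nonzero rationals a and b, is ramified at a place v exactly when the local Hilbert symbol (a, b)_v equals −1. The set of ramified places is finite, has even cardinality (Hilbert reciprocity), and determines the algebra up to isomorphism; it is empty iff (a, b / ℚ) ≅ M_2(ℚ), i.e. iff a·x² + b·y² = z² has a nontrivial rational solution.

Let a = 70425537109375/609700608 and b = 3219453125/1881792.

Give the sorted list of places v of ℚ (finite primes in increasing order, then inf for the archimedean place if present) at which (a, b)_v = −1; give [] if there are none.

[]

(a, b) ≡ (21, 15) mod (ℚ^×)²; places V = {2, 3, 5, 7, 11, 29, ∞}.
(a,b)_29: α=2, u≡2; β=2, v≡14 (mod 29); (2|29)=-1, (14|29)=-1; sign (−1)^0·-1^2·-1^2 = +1.
(a,b)_5: α=12, u≡1; β=7, v≡2 (mod 5); (1|5)=+1, (2|5)=-1; sign (−1)^0·+1^7·-1^12 = +1.
(a,b)_11: α=-2, u≡8; β=-2, v≡1 (mod 11); (8|11)=-1, (1|11)=+1; sign (−1)^0·-1^-2·+1^-2 = +1.
(a,b)_3: α=-9, u≡1; β=-5, v≡2 (mod 3); (1|3)=+1, (2|3)=-1; sign (−1)^1·+1^-5·-1^-9 = +1.
(a,b)_7: α=3, u≡6; β=2, v≡4 (mod 7); (6|7)=-1, (4|7)=+1; sign (−1)^0·-1^2·+1^3 = +1.
(a,b)_∞: sgn(21)=+, sgn(15)=+, so +1.
(a,b)_2: α=-8, β=-6; u≡5, v≡7 (mod 8); ε(u)ε(v)=0·1, αω(v)=-8·0, βω(u)=-6·1; sum ≡ 0  ⇒  +1.
Every local symbol is +1, so the conic 21·x² + 15·y² = z² has ℚ_v-points for all v and hence a ℚ-point; (a, b / ℚ) ≅ M_2(ℚ).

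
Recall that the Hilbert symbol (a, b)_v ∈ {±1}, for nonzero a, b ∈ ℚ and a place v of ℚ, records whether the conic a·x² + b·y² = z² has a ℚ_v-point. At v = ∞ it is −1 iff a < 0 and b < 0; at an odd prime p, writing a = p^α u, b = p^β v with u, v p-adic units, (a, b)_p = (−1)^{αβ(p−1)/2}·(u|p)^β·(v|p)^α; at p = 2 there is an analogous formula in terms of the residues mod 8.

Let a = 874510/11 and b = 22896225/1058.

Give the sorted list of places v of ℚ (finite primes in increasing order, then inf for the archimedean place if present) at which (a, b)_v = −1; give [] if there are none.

[2, 5, 11, 13]

(a, b) ≡ (10010, 2) mod (ℚ^×)²; places V = {2, 3, 5, 7, 11, 13, 23, 29, 31, ∞}.
(a,b)_31: α=2, u≡1; β=0, v≡7 (mod 31); (1|31)=+1, (7|31)=+1; sign (−1)^0·+1^0·+1^2 = +1.
(a,b)_13: α=1, u≡9; β=0, v≡8 (mod 13); (9|13)=+1, (8|13)=-1; sign (−1)^0·+1^0·-1^1 = -1.
(a,b)_29: α=0, u≡4; β=2, v≡12 (mod 29); (4|29)=+1, (12|29)=-1; sign (−1)^0·+1^2·-1^0 = +1.
(a,b)_11: α=-1, u≡10; β=2, v≡7 (mod 11); (10|11)=-1, (7|11)=-1; sign (−1)^0·-1^2·-1^-1 = -1.
(a,b)_7: α=1, u≡2; β=0, v≡2 (mod 7); (2|7)=+1, (2|7)=+1; sign (−1)^0·+1^0·+1^1 = +1.
(a,b)_5: α=1, u≡2; β=2, v≡3 (mod 5); (2|5)=-1, (3|5)=-1; sign (−1)^0·-1^2·-1^1 = -1.
(a,b)_2: α=1, β=-1; u≡5, v≡1 (mod 8); ε(u)ε(v)=0·0, αω(v)=1·0, βω(u)=-1·1; sum ≡ 1  ⇒  -1.
(a,b)_3: α=0, u≡2; β=2, v≡2 (mod 3); (2|3)=-1, (2|3)=-1; sign (−1)^0·-1^2·-1^0 = +1.
(a,b)_23: α=0, u≡15; β=-2, v≡12 (mod 23); (15|23)=-1, (12|23)=+1; sign (−1)^0·-1^-2·+1^0 = +1.
(a,b)_∞: sgn(10010)=+, sgn(2)=+, so +1.
(10010, 2 / ℚ) ramifies at {2, 5, 11, 13}: a division algebra.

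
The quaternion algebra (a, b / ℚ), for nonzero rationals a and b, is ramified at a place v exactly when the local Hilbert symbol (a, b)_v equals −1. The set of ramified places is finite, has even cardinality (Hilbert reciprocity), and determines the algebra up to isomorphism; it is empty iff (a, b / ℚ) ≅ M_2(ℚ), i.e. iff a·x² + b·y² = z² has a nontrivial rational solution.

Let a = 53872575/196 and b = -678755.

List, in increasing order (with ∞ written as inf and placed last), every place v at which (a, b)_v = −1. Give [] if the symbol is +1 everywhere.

[5, 29, 31, 47]

(a, b) ≡ (2154903, -678755) mod (ℚ^×)²; places V = {2, 3, 5, 7, 11, 17, 29, 31, 41, 43, 47, ∞}.
(a,b)_11: α=0, u≡1; β=1, v≡5 (mod 11); (1|11)=+1, (5|11)=+1; sign (−1)^0·+1^1·+1^0 = +1.
(a,b)_29: α=1, u≡1; β=0, v≡19 (mod 29); (1|29)=+1, (19|29)=-1; sign (−1)^0·+1^0·-1^1 = -1.
(a,b)_7: α=-2, u≡2; β=1, v≡6 (mod 7); (2|7)=+1, (6|7)=-1; sign (−1)^0·+1^1·-1^-2 = +1.
(a,b)_5: α=2, u≡3; β=1, v≡4 (mod 5); (3|5)=-1, (4|5)=+1; sign (−1)^0·-1^1·+1^2 = -1.
(a,b)_47: α=1, u≡28; β=0, v≡19 (mod 47); (28|47)=+1, (19|47)=-1; sign (−1)^0·+1^0·-1^1 = -1.
(a,b)_43: α=0, u≡10; β=1, v≡39 (mod 43); (10|43)=+1, (39|43)=-1; sign (−1)^0·+1^1·-1^0 = +1.
(a,b)_∞: sgn(2154903)=+, sgn(-678755)=−, so +1.
(a,b)_31: α=1, u≡12; β=0, v≡21 (mod 31); (12|31)=-1, (21|31)=-1; sign (−1)^0·-1^0·-1^1 = -1.
(a,b)_41: α=0, u≡8; β=1, v≡9 (mod 41); (8|41)=+1, (9|41)=+1; sign (−1)^0·+1^1·+1^0 = +1.
(a,b)_17: α=1, u≡10; β=0, v≡4 (mod 17); (10|17)=-1, (4|17)=+1; sign (−1)^0·-1^0·+1^1 = +1.
(a,b)_2: α=-2, β=0; u≡7, v≡5 (mod 8); ε(u)ε(v)=1·0, αω(v)=-2·1, βω(u)=0·0; sum ≡ 0  ⇒  +1.
(a,b)_3: α=1, u≡2; β=0, v≡1 (mod 3); (2|3)=-1, (1|3)=+1; sign (−1)^0·-1^0·+1^1 = +1.
Ram(2154903, -678755) = {5, 29, 31, 47}; no ℚ_5-point on the conic.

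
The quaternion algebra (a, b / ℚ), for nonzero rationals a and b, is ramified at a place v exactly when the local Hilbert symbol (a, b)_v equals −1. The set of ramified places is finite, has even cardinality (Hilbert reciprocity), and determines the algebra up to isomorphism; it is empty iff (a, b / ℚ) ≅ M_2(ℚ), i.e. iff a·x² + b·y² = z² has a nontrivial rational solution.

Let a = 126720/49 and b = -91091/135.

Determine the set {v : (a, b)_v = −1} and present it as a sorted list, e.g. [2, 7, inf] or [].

[2, 5]

Mod squares: a ≡ 55, b ≡ -165. Check v ∈ {∞, 2, 3, 5, 7, 11, 13}.
v=3: a=3^2·(≡1), b=3^-3·(≡2) mod 3; (1|3)=+1, (2|3)=-1; (−1)^{2·-3·1}·(+1)^-3·(-1)^2 = +1.
v=13: a=13^0·(≡10), b=13^2·(≡4) mod 13; (10|13)=+1, (4|13)=+1; (−1)^{0·2·6}·(+1)^2·(+1)^0 = +1.
v=7: a=7^-2·(≡6), b=7^2·(≡5) mod 7; (6|7)=-1, (5|7)=-1; (−1)^{-2·2·3}·(-1)^2·(-1)^-2 = +1.
v=∞: 55 > 0 and -165 < 0  ⇒  (a,b)_∞ = +1.
v=5: a=5^1·(≡1), b=5^-1·(≡2) mod 5; (1|5)=+1, (2|5)=-1; (−1)^{1·-1·2}·(+1)^-1·(-1)^1 = -1.
v=2: v_2(a)=8, v_2(b)=0; units ≡ 7, 3 (mod 8); ε·ε+αω+βω = 1·1+8·1+0·0 ≡ 1  ⇒  (a,b)_2 = -1.
v=11: a=11^1·(≡5), b=11^1·(≡8) mod 11; (5|11)=+1, (8|11)=-1; (−1)^{1·1·5}·(+1)^1·(-1)^1 = +1.
(55, -165 / ℚ) ramifies at {2, 5}: a division algebra.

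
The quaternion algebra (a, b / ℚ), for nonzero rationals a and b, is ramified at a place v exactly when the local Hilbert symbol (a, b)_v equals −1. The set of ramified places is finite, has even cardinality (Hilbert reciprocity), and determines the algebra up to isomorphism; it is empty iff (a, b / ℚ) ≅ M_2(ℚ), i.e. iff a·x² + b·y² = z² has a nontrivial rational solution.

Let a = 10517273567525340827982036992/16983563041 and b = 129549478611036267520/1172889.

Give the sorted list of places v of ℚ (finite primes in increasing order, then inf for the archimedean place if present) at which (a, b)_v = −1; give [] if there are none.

(a, b) ≡ (32970293, 3145) mod (ℚ^×)²; places V = {2, 3, 5, 11, 17, 19, 23, 37, 43, 53, ∞}.
(a,b)_17: α=1, u≡16; β=1, v≡9 (mod 17); (16|17)=+1, (9|17)=+1; sign (−1)^0·+1^1·+1^1 = +1.
(a,b)_43: α=3, u≡20; β=2, v≡36 (mod 43); (20|43)=-1, (36|43)=+1; sign (−1)^0·-1^2·+1^3 = +1.
(a,b)_3: α=0, u≡2; β=-2, v≡1 (mod 3); (2|3)=-1, (1|3)=+1; sign (−1)^0·-1^-2·+1^0 = +1.
(a,b)_2: α=16, β=10; u≡5, v≡1 (mod 8); ε(u)ε(v)=0·0, αω(v)=16·0, βω(u)=10·1; sum ≡ 0  ⇒  +1.
(a,b)_∞: sgn(32970293)=+, sgn(3145)=+, so +1.
(a,b)_23: α=3, u≡1; β=2, v≡7 (mod 23); (1|23)=+1, (7|23)=-1; sign (−1)^0·+1^2·-1^3 = -1.
(a,b)_11: α=6, u≡9; β=4, v≡6 (mod 11); (9|11)=+1, (6|11)=-1; sign (−1)^0·+1^4·-1^6 = +1.
(a,b)_5: α=0, u≡2; β=1, v≡1 (mod 5); (2|5)=-1, (1|5)=+1; sign (−1)^0·-1^1·+1^0 = -1.
(a,b)_19: α=-8, u≡6; β=-4, v≡10 (mod 19); (6|19)=+1, (10|19)=-1; sign (−1)^0·+1^-4·-1^-8 = +1.
(a,b)_37: α=1, u≡20; β=1, v≡10 (mod 37); (20|37)=-1, (10|37)=+1; sign (−1)^0·-1^1·+1^1 = -1.
(a,b)_53: α=3, u≡21; β=2, v≡35 (mod 53); (21|53)=-1, (35|53)=-1; sign (−1)^0·-1^2·-1^3 = -1.
Ram(32970293, 3145) = {5, 23, 37, 53}; no ℚ_5-point on the conic.

[5, 23, 37, 53]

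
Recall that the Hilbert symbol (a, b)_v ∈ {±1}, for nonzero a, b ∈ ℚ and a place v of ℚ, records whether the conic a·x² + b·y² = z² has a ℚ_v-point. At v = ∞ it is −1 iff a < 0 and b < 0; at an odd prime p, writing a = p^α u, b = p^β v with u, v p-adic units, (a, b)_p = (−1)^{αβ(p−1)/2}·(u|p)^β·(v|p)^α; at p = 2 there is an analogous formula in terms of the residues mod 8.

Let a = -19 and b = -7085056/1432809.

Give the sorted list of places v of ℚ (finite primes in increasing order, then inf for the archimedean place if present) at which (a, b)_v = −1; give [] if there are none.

[37, inf]

Mod squares: a ≡ -19, b ≡ -6919. Check v ∈ {∞, 2, 3, 7, 11, 17, 19, 37}.
v=2: v_2(a)=0, v_2(b)=10; units ≡ 5, 1 (mod 8); ε·ε+αω+βω = 0·0+0·0+10·1 ≡ 0  ⇒  (a,b)_2 = +1.
v=3: a=3^0·(≡2), b=3^-4·(≡2) mod 3; (2|3)=-1, (2|3)=-1; (−1)^{0·-4·1}·(-1)^-4·(-1)^0 = +1.
v=19: a=19^1·(≡18), b=19^-2·(≡16) mod 19; (18|19)=-1, (16|19)=+1; (−1)^{1·-2·9}·(-1)^-2·(+1)^1 = +1.
v=17: a=17^0·(≡15), b=17^1·(≡15) mod 17; (15|17)=+1, (15|17)=+1; (−1)^{0·1·8}·(+1)^1·(+1)^0 = +1.
v=37: a=37^0·(≡18), b=37^1·(≡17) mod 37; (18|37)=-1, (17|37)=-1; (−1)^{0·1·18}·(-1)^1·(-1)^0 = -1.
v=∞: -19 < 0 and -6919 < 0  ⇒  (a,b)_∞ = -1.
v=7: a=7^0·(≡2), b=7^-2·(≡4) mod 7; (2|7)=+1, (4|7)=+1; (−1)^{0·-2·3}·(+1)^-2·(+1)^0 = +1.
v=11: a=11^0·(≡3), b=11^1·(≡5) mod 11; (3|11)=+1, (5|11)=+1; (−1)^{0·1·5}·(+1)^1·(+1)^0 = +1.
(-19, -6919 / ℚ) ramifies at {37, ∞}: a division algebra.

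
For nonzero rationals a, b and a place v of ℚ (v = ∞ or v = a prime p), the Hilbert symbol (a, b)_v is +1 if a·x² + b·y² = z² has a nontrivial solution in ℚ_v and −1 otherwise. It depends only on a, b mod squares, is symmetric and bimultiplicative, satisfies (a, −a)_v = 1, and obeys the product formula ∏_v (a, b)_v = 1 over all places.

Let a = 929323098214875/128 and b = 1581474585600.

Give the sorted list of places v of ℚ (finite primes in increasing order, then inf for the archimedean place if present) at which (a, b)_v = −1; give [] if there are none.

[2, 13]

(a, b) ≡ (1190, 2639) mod (ℚ^×)²; places V = {2, 3, 5, 7, 13, 17, 29, ∞}.
(a,b)_5: α=3, u≡3; β=2, v≡4 (mod 5); (3|5)=-1, (4|5)=+1; sign (−1)^0·-1^2·+1^3 = +1.
(a,b)_29: α=2, u≡23; β=1, v≡6 (mod 29); (23|29)=+1, (6|29)=+1; sign (−1)^0·+1^1·+1^2 = +1.
(a,b)_13: α=4, u≡6; β=1, v≡8 (mod 13); (6|13)=-1, (8|13)=-1; sign (−1)^0·-1^1·-1^4 = -1.
(a,b)_2: α=-7, β=10; u≡3, v≡7 (mod 8); ε(u)ε(v)=1·1, αω(v)=-7·0, βω(u)=10·1; sum ≡ 1  ⇒  -1.
(a,b)_17: α=3, u≡13; β=2, v≡15 (mod 17); (13|17)=+1, (15|17)=+1; sign (−1)^0·+1^2·+1^3 = +1.
(a,b)_7: α=1, u≡1; β=1, v≡6 (mod 7); (1|7)=+1, (6|7)=-1; sign (−1)^1·+1^1·-1^1 = +1.
(a,b)_3: α=2, u≡2; β=4, v≡2 (mod 3); (2|3)=-1, (2|3)=-1; sign (−1)^0·-1^4·-1^2 = +1.
(a,b)_∞: sgn(1190)=+, sgn(2639)=+, so +1.
Ram(1190, 2639) = {2, 13}; no ℚ_2-point on the conic.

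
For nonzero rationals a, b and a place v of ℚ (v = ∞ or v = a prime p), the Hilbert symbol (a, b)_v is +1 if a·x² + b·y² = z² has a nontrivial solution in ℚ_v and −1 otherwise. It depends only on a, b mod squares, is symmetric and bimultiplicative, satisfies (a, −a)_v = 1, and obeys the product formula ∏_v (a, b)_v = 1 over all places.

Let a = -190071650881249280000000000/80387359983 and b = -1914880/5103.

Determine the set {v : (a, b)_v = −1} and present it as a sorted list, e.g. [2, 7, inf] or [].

(a, b) ≡ (-19019, -13090) mod (ℚ^×)²; places V = {2, 3, 5, 7, 11, 13, 17, 19, ∞}.
(a,b)_3: α=-14, u≡1; β=-6, v≡2 (mod 3); (1|3)=+1, (2|3)=-1; sign (−1)^0·+1^-6·-1^-14 = +1.
(a,b)_7: α=-5, u≡5; β=-1, v≡5 (mod 7); (5|7)=-1, (5|7)=-1; sign (−1)^1·-1^-1·-1^-5 = -1.
(a,b)_19: α=1, u≡5; β=0, v≡17 (mod 19); (5|19)=+1, (17|19)=+1; sign (−1)^0·+1^0·+1^1 = +1.
(a,b)_11: α=3, u≡4; β=1, v≡5 (mod 11); (4|11)=+1, (5|11)=+1; sign (−1)^1·+1^1·+1^3 = -1.
(a,b)_∞: sgn(-19019)=−, sgn(-13090)=−, so -1.
(a,b)_17: α=4, u≡16; β=1, v≡12 (mod 17); (16|17)=+1, (12|17)=-1; sign (−1)^0·+1^1·-1^4 = +1.
(a,b)_2: α=22, β=11; u≡5, v≡7 (mod 8); ε(u)ε(v)=0·1, αω(v)=22·0, βω(u)=11·1; sum ≡ 1  ⇒  -1.
(a,b)_5: α=10, u≡1; β=1, v≡3 (mod 5); (1|5)=+1, (3|5)=-1; sign (−1)^0·+1^1·-1^10 = +1.
(a,b)_13: α=3, u≡6; β=0, v≡1 (mod 13); (6|13)=-1, (1|13)=+1; sign (−1)^0·-1^0·+1^3 = +1.
(-19019, -13090 / ℚ) ramifies at {2, 7, 11, ∞}: a division algebra.

[2, 7, 11, inf]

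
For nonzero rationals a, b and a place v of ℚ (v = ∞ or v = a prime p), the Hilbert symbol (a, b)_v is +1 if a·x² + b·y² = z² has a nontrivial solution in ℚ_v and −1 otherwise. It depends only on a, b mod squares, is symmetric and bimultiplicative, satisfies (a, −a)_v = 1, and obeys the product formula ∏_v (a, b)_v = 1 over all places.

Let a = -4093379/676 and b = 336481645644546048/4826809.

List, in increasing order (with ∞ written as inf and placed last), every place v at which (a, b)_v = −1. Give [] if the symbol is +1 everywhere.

[17, 23]

(a, b) ≡ (-11339, 493) mod (ℚ^×)²; places V = {2, 3, 13, 17, 19, 23, 29, ∞}.
(a,b)_23: α=1, u≡18; β=2, v≡14 (mod 23); (18|23)=+1, (14|23)=-1; sign (−1)^0·+1^2·-1^1 = -1.
(a,b)_3: α=0, u≡1; β=4, v≡1 (mod 3); (1|3)=+1, (1|3)=+1; sign (−1)^0·+1^4·+1^0 = +1.
(a,b)_13: α=-2, u≡12; β=-6, v≡10 (mod 13); (12|13)=+1, (10|13)=+1; sign (−1)^0·+1^-6·+1^-2 = +1.
(a,b)_19: α=2, u≡9; β=0, v≡12 (mod 19); (9|19)=+1, (12|19)=-1; sign (−1)^0·+1^0·-1^2 = +1.
(a,b)_2: α=-2, β=16; u≡5, v≡5 (mod 8); ε(u)ε(v)=0·0, αω(v)=-2·1, βω(u)=16·1; sum ≡ 0  ⇒  +1.
(a,b)_∞: sgn(-11339)=−, sgn(493)=+, so +1.
(a,b)_17: α=1, u≡4; β=3, v≡3 (mod 17); (4|17)=+1, (3|17)=-1; sign (−1)^0·+1^3·-1^1 = -1.
(a,b)_29: α=1, u≡12; β=3, v≡8 (mod 29); (12|29)=-1, (8|29)=-1; sign (−1)^0·-1^3·-1^1 = +1.
(-11339, 493 / ℚ) ramifies at {17, 23}: a division algebra.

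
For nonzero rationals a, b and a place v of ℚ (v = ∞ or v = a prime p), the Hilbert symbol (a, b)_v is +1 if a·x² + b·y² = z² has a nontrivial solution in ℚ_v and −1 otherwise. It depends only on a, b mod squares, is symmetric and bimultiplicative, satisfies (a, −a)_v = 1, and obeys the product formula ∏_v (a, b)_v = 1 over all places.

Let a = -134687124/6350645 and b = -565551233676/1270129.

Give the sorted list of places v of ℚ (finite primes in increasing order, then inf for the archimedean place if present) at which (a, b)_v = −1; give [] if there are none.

(a, b) ≡ (-230945, -11) mod (ℚ^×)²; places V = {2, 3, 5, 7, 11, 13, 17, 19, 23, ∞}.
(a,b)_11: α=1, u≡9; β=1, v≡8 (mod 11); (9|11)=+1, (8|11)=-1; sign (−1)^1·+1^1·-1^1 = +1.
(a,b)_13: α=1, u≡5; β=2, v≡2 (mod 13); (5|13)=-1, (2|13)=-1; sign (−1)^0·-1^2·-1^1 = -1.
(a,b)_3: α=6, u≡1; β=6, v≡1 (mod 3); (1|3)=+1, (1|3)=+1; sign (−1)^0·+1^6·+1^6 = +1.
(a,b)_5: α=-1, u≡4; β=0, v≡1 (mod 5); (4|5)=+1, (1|5)=+1; sign (−1)^0·+1^0·+1^-1 = +1.
(a,b)_17: α=1, u≡13; β=2, v≡7 (mod 17); (13|17)=+1, (7|17)=-1; sign (−1)^0·+1^2·-1^1 = -1.
(a,b)_23: α=-2, u≡21; β=-2, v≡8 (mod 23); (21|23)=-1, (8|23)=+1; sign (−1)^0·-1^-2·+1^-2 = +1.
(a,b)_∞: sgn(-230945)=−, sgn(-11)=−, so -1.
(a,b)_19: α=1, u≡1; β=2, v≡3 (mod 19); (1|19)=+1, (3|19)=-1; sign (−1)^0·+1^2·-1^1 = -1.
(a,b)_2: α=2, β=2; u≡7, v≡5 (mod 8); ε(u)ε(v)=1·0, αω(v)=2·1, βω(u)=2·0; sum ≡ 0  ⇒  +1.
(a,b)_7: α=-4, u≡5; β=-4, v≡3 (mod 7); (5|7)=-1, (3|7)=-1; sign (−1)^0·-1^-4·-1^-4 = +1.
|Ram(-230945, -11)| = 4, even; anisotropic at {13, 17, 19, ∞}.

[13, 17, 19, inf]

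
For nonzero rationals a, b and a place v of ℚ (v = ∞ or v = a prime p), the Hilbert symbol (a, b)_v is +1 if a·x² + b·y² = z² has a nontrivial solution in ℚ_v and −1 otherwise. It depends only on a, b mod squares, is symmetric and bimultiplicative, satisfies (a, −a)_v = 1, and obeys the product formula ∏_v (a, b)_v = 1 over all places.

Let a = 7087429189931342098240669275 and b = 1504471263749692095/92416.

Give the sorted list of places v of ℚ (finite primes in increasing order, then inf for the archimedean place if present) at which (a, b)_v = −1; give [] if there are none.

[2, 3, 13, 29]

(a, b) ≡ (2956811, 66495) mod (ℚ^×)²; places V = {2, 3, 5, 7, 11, 13, 19, 23, 29, 31, 37, ∞}.
(a,b)_2: α=0, β=-8; u≡3, v≡7 (mod 8); ε(u)ε(v)=1·1, αω(v)=0·0, βω(u)=-8·1; sum ≡ 1  ⇒  -1.
(a,b)_37: α=0, u≡11; β=2, v≡35 (mod 37); (11|37)=+1, (35|37)=-1; sign (−1)^0·+1^2·-1^0 = +1.
(a,b)_11: α=3, u≡9; β=3, v≡7 (mod 11); (9|11)=+1, (7|11)=-1; sign (−1)^1·+1^3·-1^3 = +1.
(a,b)_5: α=2, u≡1; β=1, v≡4 (mod 5); (1|5)=+1, (4|5)=+1; sign (−1)^0·+1^1·+1^2 = +1.
(a,b)_13: α=5, u≡9; β=3, v≡6 (mod 13); (9|13)=+1, (6|13)=-1; sign (−1)^0·+1^3·-1^5 = -1.
(a,b)_23: α=1, u≡11; β=0, v≡4 (mod 23); (11|23)=-1, (4|23)=+1; sign (−1)^0·-1^0·+1^1 = +1.
(a,b)_∞: sgn(2956811)=+, sgn(66495)=+, so +1.
(a,b)_29: α=3, u≡24; β=2, v≡15 (mod 29); (24|29)=+1, (15|29)=-1; sign (−1)^0·+1^2·-1^3 = -1.
(a,b)_7: α=2, u≡2; β=0, v≡2 (mod 7); (2|7)=+1, (2|7)=+1; sign (−1)^0·+1^0·+1^2 = +1.
(a,b)_19: α=0, u≡13; β=-2, v≡14 (mod 19); (13|19)=-1, (14|19)=-1; sign (−1)^0·-1^-2·-1^0 = +1.
(a,b)_3: α=6, u≡2; β=1, v≡1 (mod 3); (2|3)=-1, (1|3)=+1; sign (−1)^0·-1^1·+1^6 = -1.
(a,b)_31: α=5, u≡25; β=3, v≡15 (mod 31); (25|31)=+1, (15|31)=-1; sign (−1)^1·+1^3·-1^5 = +1.
|Ram(2956811, 66495)| = 4, even; anisotropic at {2, 3, 13, 29}.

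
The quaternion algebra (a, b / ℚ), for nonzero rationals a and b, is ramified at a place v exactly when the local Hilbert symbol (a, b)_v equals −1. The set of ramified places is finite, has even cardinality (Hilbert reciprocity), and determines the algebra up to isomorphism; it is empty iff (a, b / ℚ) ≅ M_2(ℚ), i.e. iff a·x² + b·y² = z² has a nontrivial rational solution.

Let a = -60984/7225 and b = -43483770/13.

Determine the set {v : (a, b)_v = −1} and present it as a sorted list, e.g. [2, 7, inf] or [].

[11, inf]

(a, b) ≡ (-14, -4290) mod (ℚ^×)²; places V = {2, 3, 5, 7, 11, 13, 17, ∞}.
(a,b)_∞: sgn(-14)=−, sgn(-4290)=−, so -1.
(a,b)_5: α=-2, u≡4; β=1, v≡2 (mod 5); (4|5)=+1, (2|5)=-1; sign (−1)^0·+1^1·-1^-2 = +1.
(a,b)_3: α=2, u≡1; β=3, v≡1 (mod 3); (1|3)=+1, (1|3)=+1; sign (−1)^0·+1^3·+1^2 = +1.
(a,b)_17: α=-2, u≡10; β=0, v≡12 (mod 17); (10|17)=-1, (12|17)=-1; sign (−1)^0·-1^0·-1^-2 = +1.
(a,b)_2: α=3, β=1; u≡1, v≡7 (mod 8); ε(u)ε(v)=0·1, αω(v)=3·0, βω(u)=1·0; sum ≡ 0  ⇒  +1.
(a,b)_7: α=1, u≡3; β=0, v≡1 (mod 7); (3|7)=-1, (1|7)=+1; sign (−1)^0·-1^0·+1^1 = +1.
(a,b)_13: α=0, u≡9; β=-1, v≡8 (mod 13); (9|13)=+1, (8|13)=-1; sign (−1)^0·+1^-1·-1^0 = +1.
(a,b)_11: α=2, u≡10; β=5, v≡8 (mod 11); (10|11)=-1, (8|11)=-1; sign (−1)^0·-1^5·-1^2 = -1.
Ram(-14, -4290) = {11, ∞}; no ℚ_11-point on the conic.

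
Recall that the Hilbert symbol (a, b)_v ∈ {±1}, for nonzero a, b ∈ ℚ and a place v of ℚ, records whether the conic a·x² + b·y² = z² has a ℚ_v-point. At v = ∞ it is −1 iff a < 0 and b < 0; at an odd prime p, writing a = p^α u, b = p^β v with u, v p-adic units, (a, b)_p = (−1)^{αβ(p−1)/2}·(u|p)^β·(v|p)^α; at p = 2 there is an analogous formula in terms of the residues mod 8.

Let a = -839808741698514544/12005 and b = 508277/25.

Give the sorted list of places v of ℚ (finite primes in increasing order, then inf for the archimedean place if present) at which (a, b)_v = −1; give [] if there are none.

[5, 11, 37, 41]

(a, b) ≡ (-1450955, 10373) mod (ℚ^×)²; places V = {2, 5, 7, 11, 23, 31, 37, 41, ∞}.
(a,b)_11: α=3, u≡7; β=1, v≡6 (mod 11); (7|11)=-1, (6|11)=-1; sign (−1)^1·-1^1·-1^3 = -1.
(a,b)_5: α=-1, u≡1; β=-2, v≡2 (mod 5); (1|5)=+1, (2|5)=-1; sign (−1)^0·+1^-2·-1^-1 = -1.
(a,b)_41: α=4, u≡11; β=1, v≡17 (mod 41); (11|41)=-1, (17|41)=-1; sign (−1)^0·-1^1·-1^4 = -1.
(a,b)_7: α=-4, u≡6; β=2, v≡5 (mod 7); (6|7)=-1, (5|7)=-1; sign (−1)^0·-1^2·-1^-4 = +1.
(a,b)_23: α=3, u≡1; β=1, v≡21 (mod 23); (1|23)=+1, (21|23)=-1; sign (−1)^1·+1^1·-1^3 = +1.
(a,b)_∞: sgn(-1450955)=−, sgn(10373)=+, so +1.
(a,b)_2: α=4, β=0; u≡5, v≡5 (mod 8); ε(u)ε(v)=0·0, αω(v)=4·1, βω(u)=0·1; sum ≡ 0  ⇒  +1.
(a,b)_37: α=1, u≡5; β=0, v≡24 (mod 37); (5|37)=-1, (24|37)=-1; sign (−1)^0·-1^0·-1^1 = -1.
(a,b)_31: α=1, u≡1; β=0, v≡5 (mod 31); (1|31)=+1, (5|31)=+1; sign (−1)^0·+1^0·+1^1 = +1.
Ram(-1450955, 10373) = {5, 11, 37, 41}; no ℚ_5-point on the conic.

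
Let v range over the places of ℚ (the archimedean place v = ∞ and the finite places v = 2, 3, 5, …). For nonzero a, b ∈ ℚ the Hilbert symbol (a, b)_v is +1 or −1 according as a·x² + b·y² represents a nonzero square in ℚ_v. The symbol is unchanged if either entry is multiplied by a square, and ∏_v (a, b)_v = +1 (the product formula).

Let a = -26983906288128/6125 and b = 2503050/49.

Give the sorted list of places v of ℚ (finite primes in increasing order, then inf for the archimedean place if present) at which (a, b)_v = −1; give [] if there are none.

[5, 11]

Mod squares: a ≡ -410, b ≡ 100122. Check v ∈ {∞, 2, 3, 5, 7, 11, 17, 19, 37, 41}.
v=∞: -410 < 0 and 100122 > 0  ⇒  (a,b)_∞ = +1.
v=11: a=11^0·(≡10), b=11^1·(≡3) mod 11; (10|11)=-1, (3|11)=+1; (−1)^{0·1·5}·(-1)^1·(+1)^0 = -1.
v=37: a=37^2·(≡7), b=37^1·(≡32) mod 37; (7|37)=+1, (32|37)=-1; (−1)^{2·1·18}·(+1)^1·(-1)^2 = +1.
v=2: v_2(a)=9, v_2(b)=1; units ≡ 3, 5 (mod 8); ε·ε+αω+βω = 1·0+9·1+1·1 ≡ 0  ⇒  (a,b)_2 = +1.
v=5: a=5^-3·(≡3), b=5^2·(≡3) mod 5; (3|5)=-1, (3|5)=-1; (−1)^{-3·2·2}·(-1)^2·(-1)^-3 = -1.
v=41: a=41^1·(≡10), b=41^1·(≡36) mod 41; (10|41)=+1, (36|41)=+1; (−1)^{1·1·20}·(+1)^1·(+1)^1 = +1.
v=3: a=3^2·(≡1), b=3^1·(≡2) mod 3; (1|3)=+1, (2|3)=-1; (−1)^{2·1·1}·(+1)^1·(-1)^2 = +1.
v=19: a=19^2·(≡10), b=19^0·(≡6) mod 19; (10|19)=-1, (6|19)=+1; (−1)^{2·0·9}·(-1)^0·(+1)^2 = +1.
v=7: a=7^-2·(≡6), b=7^-2·(≡4) mod 7; (6|7)=-1, (4|7)=+1; (−1)^{-2·-2·3}·(-1)^-2·(+1)^-2 = +1.
v=17: a=17^2·(≡4), b=17^0·(≡15) mod 17; (4|17)=+1, (15|17)=+1; (−1)^{2·0·8}·(+1)^0·(+1)^2 = +1.
Ram(-410, 100122) = {5, 11}; no ℚ_5-point on the conic.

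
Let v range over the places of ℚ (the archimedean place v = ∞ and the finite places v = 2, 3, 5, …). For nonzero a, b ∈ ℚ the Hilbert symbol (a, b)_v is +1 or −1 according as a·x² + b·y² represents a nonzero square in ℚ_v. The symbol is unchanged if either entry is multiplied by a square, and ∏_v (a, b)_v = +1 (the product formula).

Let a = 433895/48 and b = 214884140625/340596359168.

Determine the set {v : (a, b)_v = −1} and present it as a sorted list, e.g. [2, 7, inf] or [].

[2, 3, 5, 23]

Mod squares: a ≡ 26565, b ≡ 770. Check v ∈ {∞, 2, 3, 5, 7, 11, 13, 23, 31}.
v=2: v_2(a)=-4, v_2(b)=-21; units ≡ 5, 1 (mod 8); ε·ε+αω+βω = 0·0+-4·0+-21·1 ≡ 1  ⇒  (a,b)_2 = -1.
v=13: a=13^0·(≡8), b=13^-2·(≡3) mod 13; (8|13)=-1, (3|13)=+1; (−1)^{0·-2·6}·(-1)^-2·(+1)^0 = +1.
v=3: a=3^-1·(≡2), b=3^6·(≡2) mod 3; (2|3)=-1, (2|3)=-1; (−1)^{-1·6·1}·(-1)^6·(-1)^-1 = -1.
v=∞: 26565 > 0 and 770 > 0  ⇒  (a,b)_∞ = +1.
v=23: a=23^1·(≡14), b=23^0·(≡14) mod 23; (14|23)=-1, (14|23)=-1; (−1)^{1·0·11}·(-1)^0·(-1)^1 = -1.
v=31: a=31^0·(≡23), b=31^-2·(≡23) mod 31; (23|31)=-1, (23|31)=-1; (−1)^{0·-2·15}·(-1)^-2·(-1)^0 = +1.
v=7: a=7^3·(≡2), b=7^3·(≡3) mod 7; (2|7)=+1, (3|7)=-1; (−1)^{3·3·3}·(+1)^3·(-1)^3 = +1.
v=11: a=11^1·(≡8), b=11^1·(≡4) mod 11; (8|11)=-1, (4|11)=+1; (−1)^{1·1·5}·(-1)^1·(+1)^1 = +1.
v=5: a=5^1·(≡3), b=5^7·(≡4) mod 5; (3|5)=-1, (4|5)=+1; (−1)^{1·7·2}·(-1)^7·(+1)^1 = -1.
|Ram(26565, 770)| = 4, even; anisotropic at {2, 3, 5, 23}.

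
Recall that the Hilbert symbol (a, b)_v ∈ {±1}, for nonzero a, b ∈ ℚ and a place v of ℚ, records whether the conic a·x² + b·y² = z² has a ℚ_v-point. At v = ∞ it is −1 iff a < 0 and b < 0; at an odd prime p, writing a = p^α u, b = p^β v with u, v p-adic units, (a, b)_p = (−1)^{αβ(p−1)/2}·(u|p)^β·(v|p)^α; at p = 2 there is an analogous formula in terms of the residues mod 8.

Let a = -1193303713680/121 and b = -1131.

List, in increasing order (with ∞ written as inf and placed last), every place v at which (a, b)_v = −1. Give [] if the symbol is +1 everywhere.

(a, b) ≡ (-345, -1131) mod (ℚ^×)²; places V = {2, 3, 5, 11, 13, 23, 29, ∞}.
(a,b)_3: α=3, u≡2; β=1, v≡1 (mod 3); (2|3)=-1, (1|3)=+1; sign (−1)^1·-1^1·+1^3 = +1.
(a,b)_23: α=1, u≡9; β=0, v≡19 (mod 23); (9|23)=+1, (19|23)=-1; sign (−1)^0·+1^0·-1^1 = -1.
(a,b)_13: α=4, u≡7; β=1, v≡4 (mod 13); (7|13)=-1, (4|13)=+1; sign (−1)^0·-1^1·+1^4 = -1.
(a,b)_11: α=-2, u≡10; β=0, v≡2 (mod 11); (10|11)=-1, (2|11)=-1; sign (−1)^0·-1^0·-1^-2 = +1.
(a,b)_∞: sgn(-345)=−, sgn(-1131)=−, so -1.
(a,b)_5: α=1, u≡4; β=0, v≡4 (mod 5); (4|5)=+1, (4|5)=+1; sign (−1)^0·+1^0·+1^1 = +1.
(a,b)_2: α=4, β=0; u≡7, v≡5 (mod 8); ε(u)ε(v)=1·0, αω(v)=4·1, βω(u)=0·0; sum ≡ 0  ⇒  +1.
(a,b)_29: α=2, u≡14; β=1, v≡19 (mod 29); (14|29)=-1, (19|29)=-1; sign (−1)^0·-1^1·-1^2 = -1.
|Ram(-345, -1131)| = 4, even; anisotropic at {13, 23, 29, ∞}.

[13, 23, 29, inf]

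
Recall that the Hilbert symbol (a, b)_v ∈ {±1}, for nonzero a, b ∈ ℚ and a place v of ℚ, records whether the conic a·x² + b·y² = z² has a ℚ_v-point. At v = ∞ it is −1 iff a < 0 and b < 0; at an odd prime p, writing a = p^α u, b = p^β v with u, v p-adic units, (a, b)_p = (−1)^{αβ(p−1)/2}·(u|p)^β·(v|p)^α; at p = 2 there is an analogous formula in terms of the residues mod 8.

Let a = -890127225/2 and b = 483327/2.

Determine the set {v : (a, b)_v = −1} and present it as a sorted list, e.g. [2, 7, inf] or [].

Mod squares: a ≡ -2, b ≡ 1326. Check v ∈ {∞, 2, 3, 5, 13, 17}.
v=3: a=3^6·(≡1), b=3^7·(≡1) mod 3; (1|3)=+1, (1|3)=+1; (−1)^{6·7·1}·(+1)^7·(+1)^6 = +1.
v=17: a=17^2·(≡9), b=17^1·(≡12) mod 17; (9|17)=+1, (12|17)=-1; (−1)^{2·1·8}·(+1)^1·(-1)^2 = +1.
v=13: a=13^2·(≡8), b=13^1·(≡6) mod 13; (8|13)=-1, (6|13)=-1; (−1)^{2·1·6}·(-1)^1·(-1)^2 = -1.
v=2: v_2(a)=-1, v_2(b)=-1; units ≡ 7, 7 (mod 8); ε·ε+αω+βω = 1·1+-1·0+-1·0 ≡ 1  ⇒  (a,b)_2 = -1.
v=5: a=5^2·(≡3), b=5^0·(≡1) mod 5; (3|5)=-1, (1|5)=+1; (−1)^{2·0·2}·(-1)^0·(+1)^2 = +1.
v=∞: -2 < 0 and 1326 > 0  ⇒  (a,b)_∞ = +1.
(-2, 1326 / ℚ) ramifies at {2, 13}: a division algebra.

[2, 13]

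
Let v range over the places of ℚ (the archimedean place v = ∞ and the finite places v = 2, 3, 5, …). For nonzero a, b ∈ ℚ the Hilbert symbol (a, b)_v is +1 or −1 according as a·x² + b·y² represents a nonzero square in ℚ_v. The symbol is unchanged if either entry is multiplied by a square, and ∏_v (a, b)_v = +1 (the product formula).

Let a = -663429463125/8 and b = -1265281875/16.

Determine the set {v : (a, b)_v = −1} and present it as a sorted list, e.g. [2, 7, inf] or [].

[2, 11, 13, inf]

Mod squares: a ≡ -858, b ≡ -11. Check v ∈ {∞, 2, 3, 5, 11, 13}.
v=13: a=13^3·(≡12), b=13^2·(≡11) mod 13; (12|13)=+1, (11|13)=-1; (−1)^{3·2·6}·(+1)^2·(-1)^3 = -1.
v=2: v_2(a)=-3, v_2(b)=-4; units ≡ 3, 5 (mod 8); ε·ε+αω+βω = 1·0+-3·1+-4·1 ≡ 1  ⇒  (a,b)_2 = -1.
v=∞: -858 < 0 and -11 < 0  ⇒  (a,b)_∞ = -1.
v=11: a=11^5·(≡6), b=11^3·(≡10) mod 11; (6|11)=-1, (10|11)=-1; (−1)^{5·3·5}·(-1)^3·(-1)^5 = -1.
v=3: a=3^1·(≡2), b=3^2·(≡1) mod 3; (2|3)=-1, (1|3)=+1; (−1)^{1·2·1}·(-1)^2·(+1)^1 = +1.
v=5: a=5^4·(≡3), b=5^4·(≡4) mod 5; (3|5)=-1, (4|5)=+1; (−1)^{4·4·2}·(-1)^4·(+1)^4 = +1.
(-858, -11 / ℚ) ramifies at {2, 11, 13, ∞}: a division algebra.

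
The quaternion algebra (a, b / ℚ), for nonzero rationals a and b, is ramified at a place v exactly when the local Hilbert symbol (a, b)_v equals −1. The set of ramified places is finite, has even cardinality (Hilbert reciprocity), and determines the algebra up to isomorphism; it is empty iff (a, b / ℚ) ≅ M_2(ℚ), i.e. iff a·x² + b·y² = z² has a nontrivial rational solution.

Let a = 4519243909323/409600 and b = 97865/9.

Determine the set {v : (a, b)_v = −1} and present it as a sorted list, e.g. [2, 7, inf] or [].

Mod squares: a ≡ 3687827, b ≡ 185. Check v ∈ {∞, 2, 3, 5, 11, 13, 17, 23, 37, 41}.
v=23: a=23^0·(≡14), b=23^2·(≡18) mod 23; (14|23)=-1, (18|23)=+1; (−1)^{0·2·11}·(-1)^2·(+1)^0 = +1.
v=3: a=3^6·(≡2), b=3^-2·(≡2) mod 3; (2|3)=-1, (2|3)=-1; (−1)^{6·-2·1}·(-1)^-2·(-1)^6 = +1.
v=17: a=17^1·(≡5), b=17^0·(≡9) mod 17; (5|17)=-1, (9|17)=+1; (−1)^{1·0·8}·(-1)^0·(+1)^1 = +1.
v=41: a=41^3·(≡35), b=41^0·(≡18) mod 41; (35|41)=-1, (18|41)=+1; (−1)^{3·0·20}·(-1)^0·(+1)^3 = +1.
v=2: v_2(a)=-14, v_2(b)=0; units ≡ 3, 1 (mod 8); ε·ε+αω+βω = 1·0+-14·0+0·1 ≡ 0  ⇒  (a,b)_2 = +1.
v=37: a=37^1·(≡27), b=37^1·(≡2) mod 37; (27|37)=+1, (2|37)=-1; (−1)^{1·1·18}·(+1)^1·(-1)^1 = -1.
v=13: a=13^1·(≡7), b=13^0·(≡3) mod 13; (7|13)=-1, (3|13)=+1; (−1)^{1·0·6}·(-1)^0·(+1)^1 = +1.
v=5: a=5^-2·(≡2), b=5^1·(≡2) mod 5; (2|5)=-1, (2|5)=-1; (−1)^{-2·1·2}·(-1)^1·(-1)^-2 = -1.
v=11: a=11^1·(≡7), b=11^0·(≡1) mod 11; (7|11)=-1, (1|11)=+1; (−1)^{1·0·5}·(-1)^0·(+1)^1 = +1.
v=∞: 3687827 > 0 and 185 > 0  ⇒  (a,b)_∞ = +1.
|Ram(3687827, 185)| = 2, even; anisotropic at {5, 37}.

[5, 37]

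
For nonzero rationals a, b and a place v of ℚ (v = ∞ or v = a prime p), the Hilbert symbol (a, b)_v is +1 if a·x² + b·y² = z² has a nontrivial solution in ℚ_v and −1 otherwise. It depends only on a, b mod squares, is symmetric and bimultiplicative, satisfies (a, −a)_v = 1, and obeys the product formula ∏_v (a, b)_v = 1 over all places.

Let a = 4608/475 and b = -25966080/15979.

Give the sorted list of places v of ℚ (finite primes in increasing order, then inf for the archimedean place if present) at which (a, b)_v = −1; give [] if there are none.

(a, b) ≡ (38, -4370) mod (ℚ^×)²; places V = {2, 3, 5, 7, 19, 23, 29, ∞}.
(a,b)_5: α=-2, u≡2; β=1, v≡1 (mod 5); (2|5)=-1, (1|5)=+1; sign (−1)^0·-1^1·+1^-2 = -1.
(a,b)_7: α=0, u≡5; β=2, v≡3 (mod 7); (5|7)=-1, (3|7)=-1; sign (−1)^0·-1^2·-1^0 = +1.
(a,b)_23: α=0, u≡22; β=1, v≡20 (mod 23); (22|23)=-1, (20|23)=-1; sign (−1)^0·-1^1·-1^0 = -1.
(a,b)_29: α=0, u≡5; β=-2, v≡6 (mod 29); (5|29)=+1, (6|29)=+1; sign (−1)^0·+1^-2·+1^0 = +1.
(a,b)_3: α=2, u≡2; β=2, v≡1 (mod 3); (2|3)=-1, (1|3)=+1; sign (−1)^0·-1^2·+1^2 = +1.
(a,b)_2: α=9, β=9; u≡3, v≡7 (mod 8); ε(u)ε(v)=1·1, αω(v)=9·0, βω(u)=9·1; sum ≡ 0  ⇒  +1.
(a,b)_∞: sgn(38)=+, sgn(-4370)=−, so +1.
(a,b)_19: α=-1, u≡8; β=-1, v≡16 (mod 19); (8|19)=-1, (16|19)=+1; sign (−1)^1·-1^-1·+1^-1 = +1.
|Ram(38, -4370)| = 2, even; anisotropic at {5, 23}.

[5, 23]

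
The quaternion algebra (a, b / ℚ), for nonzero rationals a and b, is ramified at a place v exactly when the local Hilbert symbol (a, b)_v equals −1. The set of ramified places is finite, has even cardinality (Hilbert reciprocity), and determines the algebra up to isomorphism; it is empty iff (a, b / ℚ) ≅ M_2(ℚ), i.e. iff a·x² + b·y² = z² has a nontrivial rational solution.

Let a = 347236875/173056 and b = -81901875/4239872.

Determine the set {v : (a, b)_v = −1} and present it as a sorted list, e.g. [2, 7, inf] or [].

[2, 19]

Mod squares: a ≡ 19, b ≡ -6. Check v ∈ {∞, 2, 3, 5, 7, 11, 13, 19}.
v=19: a=19^3·(≡7), b=19^2·(≡14) mod 19; (7|19)=+1, (14|19)=-1; (−1)^{3·2·9}·(+1)^2·(-1)^3 = -1.
v=5: a=5^4·(≡4), b=5^4·(≡1) mod 5; (4|5)=+1, (1|5)=+1; (−1)^{4·4·2}·(+1)^4·(+1)^4 = +1.
v=7: a=7^0·(≡3), b=7^-2·(≡1) mod 7; (3|7)=-1, (1|7)=+1; (−1)^{0·-2·3}·(-1)^-2·(+1)^0 = +1.
v=2: v_2(a)=-10, v_2(b)=-9; units ≡ 3, 5 (mod 8); ε·ε+αω+βω = 1·0+-10·1+-9·1 ≡ 1  ⇒  (a,b)_2 = -1.
v=∞: 19 > 0 and -6 < 0  ⇒  (a,b)_∞ = +1.
v=13: a=13^-2·(≡5), b=13^-2·(≡8) mod 13; (5|13)=-1, (8|13)=-1; (−1)^{-2·-2·6}·(-1)^-2·(-1)^-2 = +1.
v=3: a=3^4·(≡1), b=3^1·(≡1) mod 3; (1|3)=+1, (1|3)=+1; (−1)^{4·1·1}·(+1)^1·(+1)^4 = +1.
v=11: a=11^0·(≡10), b=11^2·(≡1) mod 11; (10|11)=-1, (1|11)=+1; (−1)^{0·2·5}·(-1)^2·(+1)^0 = +1.
|Ram(19, -6)| = 2, even; anisotropic at {2, 19}.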